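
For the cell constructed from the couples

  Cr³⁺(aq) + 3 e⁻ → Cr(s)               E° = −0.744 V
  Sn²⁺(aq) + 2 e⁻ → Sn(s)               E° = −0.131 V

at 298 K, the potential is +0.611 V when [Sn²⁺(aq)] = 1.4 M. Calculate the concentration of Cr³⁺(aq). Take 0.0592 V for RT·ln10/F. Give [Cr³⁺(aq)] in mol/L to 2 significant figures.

2.1 M

The Sn²⁺/Sn couple has the larger reduction potential, so it is the cathode: E°cell = −0.131 − (−0.744) = +0.613 V and n = 6.
Rearranging E = E° − (0.0592/n)·log Q gives log Q = 6(+0.613 − (+0.611))/0.0592 = 0.203.
The balanced reaction is 3 Sn²⁺(aq) + 2 Cr(s) → 3 Sn(s) + 2 Cr³⁺(aq), so Q = [Cr³⁺(aq)]^2 / [Sn²⁺(aq)]^3.
Isolating [Cr³⁺(aq)] in Q = 10^{0.203} yields log [Cr³⁺(aq)] = 0.321, i.e. 2.1 M.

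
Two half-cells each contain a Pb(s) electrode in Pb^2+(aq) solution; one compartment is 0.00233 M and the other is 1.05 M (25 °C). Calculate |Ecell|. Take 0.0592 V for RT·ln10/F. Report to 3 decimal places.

0.079 V

For a concentration cell E°cell = 0, since both electrodes use the same couple.
The compartment with the higher Pb^2+(aq) concentration (1.05 M) acts as the cathode; ions are reduced there and produced at the dilute (0.00233 M) anode.
With n = 2, Ecell = −(0.0592/2)·log([dilute]/[conc]) = −(0.0592/2)·log(0.00233/1.05) = +0.079 V.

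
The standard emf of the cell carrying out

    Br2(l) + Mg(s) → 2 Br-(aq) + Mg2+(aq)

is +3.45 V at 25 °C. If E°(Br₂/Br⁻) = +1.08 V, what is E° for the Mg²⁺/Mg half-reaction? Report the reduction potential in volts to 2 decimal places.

In the reaction as written the Br₂/Br⁻ couple is reduced (cathode) and Mg²⁺/Mg is oxidized (anode), so E°cell = E°(Br₂/Br⁻) − E°(Mg²⁺/Mg).
E°(Mg²⁺/Mg) = E°(cathode) − E°cell = +1.08 − (+3.45) = −2.37 V.

−2.37 V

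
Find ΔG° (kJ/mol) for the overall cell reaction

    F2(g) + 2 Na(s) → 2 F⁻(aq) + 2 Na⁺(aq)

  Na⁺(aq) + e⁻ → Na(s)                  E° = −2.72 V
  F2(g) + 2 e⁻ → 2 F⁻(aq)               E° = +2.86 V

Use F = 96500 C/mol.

In the reaction as written F2(g) is reduced, so the F₂/F⁻ couple is the cathode and Na⁺/Na is the anode.
E°cell = +2.86 − (−2.72) = +5.58 V; balancing electrons gives n = 2.
ΔG° = −nFE°cell = −(2)(96500)(+5.58) J/mol = −1077 kJ/mol.

−1077 kJ/mol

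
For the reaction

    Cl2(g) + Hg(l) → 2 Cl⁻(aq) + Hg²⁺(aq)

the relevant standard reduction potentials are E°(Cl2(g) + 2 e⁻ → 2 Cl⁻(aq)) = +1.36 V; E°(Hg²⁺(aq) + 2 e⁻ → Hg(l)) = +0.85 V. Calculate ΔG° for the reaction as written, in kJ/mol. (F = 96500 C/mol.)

In the reaction as written Cl2(g) is reduced, so the Cl₂/Cl⁻ couple is the cathode and Hg²⁺/Hg is the anode.
E°cell = +1.36 − (+0.85) = +0.51 V; balancing electrons gives n = 2.
ΔG° = −nFE°cell = −(2)(96500)(+0.51) J/mol = −98.4 kJ/mol.

−98.4 kJ/mol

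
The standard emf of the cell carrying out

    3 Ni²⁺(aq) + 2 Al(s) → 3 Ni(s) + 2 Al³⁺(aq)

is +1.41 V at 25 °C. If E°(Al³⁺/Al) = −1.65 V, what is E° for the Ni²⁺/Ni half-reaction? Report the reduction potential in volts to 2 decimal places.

−0.24 V

In the reaction as written the Ni²⁺/Ni couple is reduced (cathode) and Al³⁺/Al is oxidized (anode), so E°cell = E°(Ni²⁺/Ni) − E°(Al³⁺/Al).
E°(Ni²⁺/Ni) = E°cell + E°(anode) = +1.41 + (−1.65) = −0.24 V.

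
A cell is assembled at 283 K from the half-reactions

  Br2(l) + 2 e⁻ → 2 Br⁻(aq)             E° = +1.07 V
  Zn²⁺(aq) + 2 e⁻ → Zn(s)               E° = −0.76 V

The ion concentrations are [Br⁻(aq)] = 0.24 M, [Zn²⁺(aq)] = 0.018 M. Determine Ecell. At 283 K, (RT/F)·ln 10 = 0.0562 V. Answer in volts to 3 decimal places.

+1.914 V

Br₂/Br⁻ is reduced (cathode, E° = +1.07 V) and Zn²⁺/Zn is oxidized (anode).
E°cell = E°cat − E°an = +1.07 − (−0.76) = +1.83 V; n = 2.
For the overall reaction Br2(l) + Zn(s) → 2 Br⁻(aq) + Zn²⁺(aq), Q = [Br⁻(aq)]^2·[Zn²⁺(aq)] = 0.00104, giving log Q = −2.984.
By the Nernst equation, E = +1.83 − (0.0562/2)·(−2.984) = +1.914 V.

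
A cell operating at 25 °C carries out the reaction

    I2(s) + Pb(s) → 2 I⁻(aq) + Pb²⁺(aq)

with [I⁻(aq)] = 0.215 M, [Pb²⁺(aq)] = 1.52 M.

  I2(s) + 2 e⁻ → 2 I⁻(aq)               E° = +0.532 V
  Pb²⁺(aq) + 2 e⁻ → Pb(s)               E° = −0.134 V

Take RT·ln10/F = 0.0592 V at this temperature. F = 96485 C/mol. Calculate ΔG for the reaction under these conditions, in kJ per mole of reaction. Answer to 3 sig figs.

The standard cell potential is +0.532 − (−0.134) = +0.666 V, with n = 2 electrons in the balanced equation.
The reaction quotient is [I⁻(aq)]^2·[Pb²⁺(aq)] = 0.0703; by Nernst, E = +0.666 − (0.0592/2)(−1.153) = +0.7001 V.
Then ΔG = −nFE = −2 × 96485 × +0.7001 J/mol = −135 kJ/mol.

−135 kJ/mol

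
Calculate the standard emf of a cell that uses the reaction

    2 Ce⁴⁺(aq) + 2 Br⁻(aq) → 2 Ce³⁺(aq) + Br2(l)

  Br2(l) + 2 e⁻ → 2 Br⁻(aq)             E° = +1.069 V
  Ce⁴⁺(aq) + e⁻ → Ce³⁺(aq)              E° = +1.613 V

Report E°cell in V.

+0.544 V

In the reaction as written, Ce⁴⁺(aq) is reduced (cathode) and Br2(l) is produced by oxidation at the anode.
E°cell = E°(cathode) − E°(anode) = +1.613 − (+1.069) = +0.544 V.
The positive value indicates the reaction is spontaneous as written.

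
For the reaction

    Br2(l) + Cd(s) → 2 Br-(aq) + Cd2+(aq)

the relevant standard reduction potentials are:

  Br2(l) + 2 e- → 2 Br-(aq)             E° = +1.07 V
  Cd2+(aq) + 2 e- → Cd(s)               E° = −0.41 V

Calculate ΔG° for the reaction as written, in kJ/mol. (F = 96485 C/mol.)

−286 kJ/mol

In the reaction as written Br2(l) is reduced, so the Br₂/Br⁻ couple is the cathode and Cd²⁺/Cd is the anode.
E°cell = +1.07 − (−0.41) = +1.48 V; balancing electrons gives n = 2.
ΔG° = −nFE°cell = −(2)(96485)(+1.48) J/mol = −286 kJ/mol.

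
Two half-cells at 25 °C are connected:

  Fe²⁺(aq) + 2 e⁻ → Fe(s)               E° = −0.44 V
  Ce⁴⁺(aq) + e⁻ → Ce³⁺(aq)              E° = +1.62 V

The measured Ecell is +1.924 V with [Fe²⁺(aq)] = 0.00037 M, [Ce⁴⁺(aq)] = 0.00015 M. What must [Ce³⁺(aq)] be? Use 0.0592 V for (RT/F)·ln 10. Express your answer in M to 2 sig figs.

The Ce⁴⁺/Ce³⁺ couple has the larger reduction potential, so it is the cathode: E°cell = +1.62 − (−0.44) = +2.06 V and n = 2.
Since E = E° − (0.0592/n)·log Q, log Q = n(E° − E)/0.0592 = 4.595.
For 2 Ce⁴⁺(aq) + Fe(s) → 2 Ce³⁺(aq) + Fe²⁺(aq), the reaction quotient is Q = ([Ce³⁺(aq)]^2·[Fe²⁺(aq)]) / [Ce⁴⁺(aq)]^2.
Solving for the unknown gives log [Ce³⁺(aq)] = 0.189, so [Ce³⁺(aq)] ≈ 1.5 M.

1.5 M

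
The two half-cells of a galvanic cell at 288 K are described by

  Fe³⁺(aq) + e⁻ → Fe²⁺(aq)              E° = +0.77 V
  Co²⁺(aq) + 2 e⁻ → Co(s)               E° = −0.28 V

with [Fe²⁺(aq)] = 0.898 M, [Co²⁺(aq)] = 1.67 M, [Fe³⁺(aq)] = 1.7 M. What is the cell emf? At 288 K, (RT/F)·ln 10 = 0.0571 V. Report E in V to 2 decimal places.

Since E°(Fe³⁺/Fe²⁺) > E°(Co²⁺/Co), Fe³⁺/Fe²⁺ serves as the cathode.
E°cell = +0.77 − (−0.28) = +1.05 V, with n = 2 electrons transferred.
The balanced reaction is 2 Fe³⁺(aq) + Co(s) → 2 Fe²⁺(aq) + Co²⁺(aq), so Q = ([Fe²⁺(aq)]^2·[Co²⁺(aq)]) / [Fe³⁺(aq)]^2 = 0.466 and log Q = −0.332.
E = E° − (0.0571/n)·log Q = +1.05 − (0.0571/2)(−0.332) = +1.06 V.

+1.06 V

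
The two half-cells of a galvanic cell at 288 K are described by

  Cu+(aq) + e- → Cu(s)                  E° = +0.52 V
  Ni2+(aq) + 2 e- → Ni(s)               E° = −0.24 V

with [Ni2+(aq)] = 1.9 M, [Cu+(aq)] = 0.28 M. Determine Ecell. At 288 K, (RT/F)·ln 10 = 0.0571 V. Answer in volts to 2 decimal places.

+0.72 V

Cu⁺/Cu is reduced (cathode, E° = +0.52 V) and Ni²⁺/Ni is oxidized (anode).
E°cell = E°cat − E°an = +0.52 − (−0.24) = +0.76 V; n = 2.
The balanced reaction is 2 Cu+(aq) + Ni(s) → 2 Cu(s) + Ni2+(aq), so Q = [Ni2+(aq)] / [Cu+(aq)]^2 = 24.2 and log Q = 1.384.
Applying E = E° − (RT ln10/nF)·log Q gives +0.76 − (0.0571/2)(1.384) = +0.72 V.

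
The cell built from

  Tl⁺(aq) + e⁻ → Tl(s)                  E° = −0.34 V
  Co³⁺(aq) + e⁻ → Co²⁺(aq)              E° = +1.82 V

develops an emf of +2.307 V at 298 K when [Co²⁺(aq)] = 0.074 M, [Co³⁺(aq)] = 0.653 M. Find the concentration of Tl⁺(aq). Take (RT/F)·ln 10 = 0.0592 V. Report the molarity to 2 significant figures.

Co³⁺/Co²⁺ is the cathode (higher E°); E°cell = +1.82 − (−0.34) = +2.16 V with n = 1.
Since E = E° − (0.0592/n)·log Q, log Q = n(E° − E)/0.0592 = −2.483.
The balanced reaction is Co³⁺(aq) + Tl(s) → Co²⁺(aq) + Tl⁺(aq), so Q = ([Co²⁺(aq)]·[Tl⁺(aq)]) / [Co³⁺(aq)].
Isolating [Tl⁺(aq)] in Q = 10^{−2.483} yields log [Tl⁺(aq)] = −1.537, i.e. 0.029 M.

0.029 M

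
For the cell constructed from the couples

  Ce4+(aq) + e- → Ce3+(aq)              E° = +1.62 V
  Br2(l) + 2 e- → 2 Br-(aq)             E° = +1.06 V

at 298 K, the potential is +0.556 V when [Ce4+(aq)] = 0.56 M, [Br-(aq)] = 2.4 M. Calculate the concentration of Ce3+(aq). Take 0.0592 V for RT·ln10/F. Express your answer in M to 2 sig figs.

With Ce⁴⁺/Ce³⁺ at the cathode and Br₂/Br⁻ at the anode, E°cell = +1.62 − (+1.06) = +0.56 V (n = 2).
From the Nernst equation, log Q = n(E° − E)/0.0592 = 2·(+0.56 − (+0.556))/0.0592 = 0.135.
The balanced reaction is 2 Ce4+(aq) + 2 Br-(aq) → 2 Ce3+(aq) + Br2(l), so Q = [Ce3+(aq)]^2 / ([Ce4+(aq)]^2·[Br-(aq)]^2).
Substituting the known concentrations and solving, log [Ce3+(aq)] = 0.196 and [Ce3+(aq)] = 1.6 M.

1.6 M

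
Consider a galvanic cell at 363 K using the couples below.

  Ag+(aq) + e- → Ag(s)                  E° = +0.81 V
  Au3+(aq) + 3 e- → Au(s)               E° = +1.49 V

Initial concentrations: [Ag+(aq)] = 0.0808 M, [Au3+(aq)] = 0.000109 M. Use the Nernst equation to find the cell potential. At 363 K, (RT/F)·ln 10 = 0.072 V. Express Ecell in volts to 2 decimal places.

+0.66 V

Au³⁺/Au is reduced (cathode, E° = +1.49 V) and Ag⁺/Ag is oxidized (anode).
E°cell = E°cat − E°an = +1.49 − (+0.81) = +0.68 V; n = 3.
The balanced reaction is Au3+(aq) + 3 Ag(s) → Au(s) + 3 Ag+(aq), so Q = [Ag+(aq)]^3 / [Au3+(aq)] = 4.84 and log Q = 0.685.
Applying E = E° − (RT ln10/nF)·log Q gives +0.68 − (0.072/3)(0.685) = +0.66 V.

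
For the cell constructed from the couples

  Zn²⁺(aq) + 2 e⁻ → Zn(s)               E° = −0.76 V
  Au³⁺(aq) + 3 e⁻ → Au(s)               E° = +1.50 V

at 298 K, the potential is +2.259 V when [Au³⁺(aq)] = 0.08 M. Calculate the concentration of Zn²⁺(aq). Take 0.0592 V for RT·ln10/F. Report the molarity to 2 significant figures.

0.20 M

With Au³⁺/Au at the cathode and Zn²⁺/Zn at the anode, E°cell = +1.50 − (−0.76) = +2.26 V (n = 6).
Rearranging E = E° − (0.0592/n)·log Q gives log Q = 6(+2.26 − (+2.259))/0.0592 = 0.101.
Balancing electrons gives 2 Au³⁺(aq) + 3 Zn(s) → 2 Au(s) + 3 Zn²⁺(aq); thus Q = [Zn²⁺(aq)]^3 / [Au³⁺(aq)]^2.
Solving for the unknown gives log [Zn²⁺(aq)] = −0.698, so [Zn²⁺(aq)] ≈ 0.20 M.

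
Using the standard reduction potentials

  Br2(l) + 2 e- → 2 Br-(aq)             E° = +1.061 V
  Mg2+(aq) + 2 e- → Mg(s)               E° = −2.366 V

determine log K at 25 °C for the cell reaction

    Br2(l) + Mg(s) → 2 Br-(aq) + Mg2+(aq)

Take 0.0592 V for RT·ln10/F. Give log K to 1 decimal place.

The Br₂/Br⁻ couple is reduced (cathode); E°cell = +1.061 − (−2.366) = +3.427 V with n = 2.
At equilibrium E = 0, so log K = nE°cell / 0.0592 = (2)(+3.427) / 0.0592 = 115.8.

log K = 115.8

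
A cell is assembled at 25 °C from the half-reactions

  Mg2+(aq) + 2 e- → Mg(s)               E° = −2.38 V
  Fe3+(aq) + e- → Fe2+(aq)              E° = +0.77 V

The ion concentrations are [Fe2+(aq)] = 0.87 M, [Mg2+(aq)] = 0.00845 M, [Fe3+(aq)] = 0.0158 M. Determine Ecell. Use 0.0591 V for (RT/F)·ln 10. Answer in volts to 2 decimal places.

The Fe³⁺/Fe²⁺ couple has the more positive E°, so it is the cathode; Mg²⁺/Mg is the anode.
E°cell = E°cat − E°an = +0.77 − (−2.38) = +3.15 V; n = 2.
The balanced reaction is 2 Fe3+(aq) + Mg(s) → 2 Fe2+(aq) + Mg2+(aq), so Q = ([Fe2+(aq)]^2·[Mg2+(aq)]) / [Fe3+(aq)]^2 = 25.6 and log Q = 1.409.
E = E° − (0.0591/n)·log Q = +3.15 − (0.0591/2)(1.409) = +3.11 V.

+3.11 V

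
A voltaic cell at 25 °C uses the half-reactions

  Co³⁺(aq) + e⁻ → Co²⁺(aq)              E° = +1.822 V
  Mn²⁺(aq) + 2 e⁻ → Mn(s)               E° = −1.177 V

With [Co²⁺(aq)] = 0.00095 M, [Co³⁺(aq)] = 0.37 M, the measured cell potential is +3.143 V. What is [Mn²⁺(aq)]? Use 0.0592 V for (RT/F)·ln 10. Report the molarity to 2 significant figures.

Co³⁺/Co²⁺ is the cathode (higher E°); E°cell = +1.822 − (−1.177) = +2.999 V with n = 2.
Since E = E° − (0.0592/n)·log Q, log Q = n(E° − E)/0.0592 = −4.865.
For 2 Co³⁺(aq) + Mn(s) → 2 Co²⁺(aq) + Mn²⁺(aq), the reaction quotient is Q = ([Co²⁺(aq)]^2·[Mn²⁺(aq)]) / [Co³⁺(aq)]^2.
Substituting the known concentrations and solving, log [Mn²⁺(aq)] = 0.316 and [Mn²⁺(aq)] = 2.1 M.

2.1 M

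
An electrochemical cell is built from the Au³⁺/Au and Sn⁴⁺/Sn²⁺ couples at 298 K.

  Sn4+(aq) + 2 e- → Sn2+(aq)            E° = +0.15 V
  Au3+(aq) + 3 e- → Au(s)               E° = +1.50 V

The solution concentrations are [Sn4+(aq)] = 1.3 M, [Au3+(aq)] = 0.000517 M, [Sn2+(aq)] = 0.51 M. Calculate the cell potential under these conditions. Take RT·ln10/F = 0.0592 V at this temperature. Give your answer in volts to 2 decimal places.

+1.27 V

Since E°(Au³⁺/Au) > E°(Sn⁴⁺/Sn²⁺), Au³⁺/Au serves as the cathode.
The standard potential is +1.50 − (+0.15) = +1.35 V and the balanced reaction transfers n = 6 electrons.
For the overall reaction 2 Au3+(aq) + 3 Sn2+(aq) → 2 Au(s) + 3 Sn4+(aq), Q = [Sn4+(aq)]^3 / ([Au3+(aq)]^2·[Sn2+(aq)]^3) = 6.2×10^7, giving log Q = 7.792.
By the Nernst equation, E = +1.35 − (0.0592/6)·(7.792) = +1.27 V.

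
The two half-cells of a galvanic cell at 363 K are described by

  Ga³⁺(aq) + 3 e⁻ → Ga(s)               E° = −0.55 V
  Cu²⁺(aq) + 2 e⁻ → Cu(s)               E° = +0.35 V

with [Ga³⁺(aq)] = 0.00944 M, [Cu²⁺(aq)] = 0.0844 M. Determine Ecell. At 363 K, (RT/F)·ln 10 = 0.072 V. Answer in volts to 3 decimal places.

Cu²⁺/Cu is reduced (cathode, E° = +0.35 V) and Ga³⁺/Ga is oxidized (anode).
E°cell = E°cat − E°an = +0.35 − (−0.55) = +0.90 V; n = 6.
Balancing gives 3 Cu²⁺(aq) + 2 Ga(s) → 3 Cu(s) + 2 Ga³⁺(aq); hence Q = [Ga³⁺(aq)]^2 / [Cu²⁺(aq)]^3 = 0.148 (log Q = −0.829).
Applying E = E° − (RT ln10/nF)·log Q gives +0.90 − (0.072/6)(−0.829) = +0.910 V.

+0.910 V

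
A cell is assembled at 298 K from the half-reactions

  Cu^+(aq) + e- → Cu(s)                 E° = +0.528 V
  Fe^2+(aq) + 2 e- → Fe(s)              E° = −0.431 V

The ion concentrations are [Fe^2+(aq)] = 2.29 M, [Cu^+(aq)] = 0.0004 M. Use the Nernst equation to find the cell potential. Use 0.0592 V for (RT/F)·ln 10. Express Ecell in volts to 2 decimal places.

Cu⁺/Cu is reduced (cathode, E° = +0.528 V) and Fe²⁺/Fe is oxidized (anode).
E°cell = +0.528 − (−0.431) = +0.959 V, with n = 2 electrons transferred.
For the overall reaction 2 Cu^+(aq) + Fe(s) → 2 Cu(s) + Fe^2+(aq), Q = [Fe^2+(aq)] / [Cu^+(aq)]^2 = 1.43×10^7, giving log Q = 7.156.
E = E° − (0.0592/n)·log Q = +0.959 − (0.0592/2)(7.156) = +0.75 V.

+0.75 V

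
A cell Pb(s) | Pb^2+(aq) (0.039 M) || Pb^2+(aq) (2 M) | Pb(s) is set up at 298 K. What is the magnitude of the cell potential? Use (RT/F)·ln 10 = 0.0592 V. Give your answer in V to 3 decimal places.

0.051 V

For a concentration cell E°cell = 0, since both electrodes use the same couple.
The compartment with the higher Pb^2+(aq) concentration (2 M) acts as the cathode; ions are reduced there and produced at the dilute (0.039 M) anode.
With n = 2, Ecell = −(0.0592/2)·log([dilute]/[conc]) = −(0.0592/2)·log(0.039/2) = +0.051 V.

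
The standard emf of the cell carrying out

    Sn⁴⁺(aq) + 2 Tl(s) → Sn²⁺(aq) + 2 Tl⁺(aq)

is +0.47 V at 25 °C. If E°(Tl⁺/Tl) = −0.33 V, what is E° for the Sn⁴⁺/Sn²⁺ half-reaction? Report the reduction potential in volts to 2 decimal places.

In the reaction as written the Sn⁴⁺/Sn²⁺ couple is reduced (cathode) and Tl⁺/Tl is oxidized (anode), so E°cell = E°(Sn⁴⁺/Sn²⁺) − E°(Tl⁺/Tl).
E°(Sn⁴⁺/Sn²⁺) = E°cell + E°(anode) = +0.47 + (−0.33) = +0.14 V.

+0.14 V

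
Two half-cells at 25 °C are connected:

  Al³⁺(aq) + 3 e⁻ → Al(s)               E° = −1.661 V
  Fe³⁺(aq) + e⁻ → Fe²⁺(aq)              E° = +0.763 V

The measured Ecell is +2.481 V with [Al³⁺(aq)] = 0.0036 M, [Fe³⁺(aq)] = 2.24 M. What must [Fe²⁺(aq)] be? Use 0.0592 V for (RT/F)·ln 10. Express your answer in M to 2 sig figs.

The Fe³⁺/Fe²⁺ couple has the larger reduction potential, so it is the cathode: E°cell = +0.763 − (−1.661) = +2.424 V and n = 3.
Rearranging E = E° − (0.0592/n)·log Q gives log Q = 3(+2.424 − (+2.481))/0.0592 = −2.889.
Balancing electrons gives 3 Fe³⁺(aq) + Al(s) → 3 Fe²⁺(aq) + Al³⁺(aq); thus Q = ([Fe²⁺(aq)]^3·[Al³⁺(aq)]) / [Fe³⁺(aq)]^3.
Substituting the known concentrations and solving, log [Fe²⁺(aq)] = 0.202 and [Fe²⁺(aq)] = 1.6 M.

1.6 M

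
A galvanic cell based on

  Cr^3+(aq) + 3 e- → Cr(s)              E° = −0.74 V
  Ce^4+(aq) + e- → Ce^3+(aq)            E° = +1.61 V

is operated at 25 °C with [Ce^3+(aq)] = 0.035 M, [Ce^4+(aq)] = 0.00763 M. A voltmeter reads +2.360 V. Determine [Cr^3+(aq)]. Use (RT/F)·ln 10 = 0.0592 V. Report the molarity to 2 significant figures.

0.0032 M

Ce⁴⁺/Ce³⁺ is the cathode (higher E°); E°cell = +1.61 − (−0.74) = +2.35 V with n = 3.
Rearranging E = E° − (0.0592/n)·log Q gives log Q = 3(+2.35 − (+2.360))/0.0592 = −0.507.
For 3 Ce^4+(aq) + Cr(s) → 3 Ce^3+(aq) + Cr^3+(aq), the reaction quotient is Q = ([Ce^3+(aq)]^3·[Cr^3+(aq)]) / [Ce^4+(aq)]^3.
Solving for the unknown gives log [Cr^3+(aq)] = −2.492, so [Cr^3+(aq)] ≈ 0.0032 M.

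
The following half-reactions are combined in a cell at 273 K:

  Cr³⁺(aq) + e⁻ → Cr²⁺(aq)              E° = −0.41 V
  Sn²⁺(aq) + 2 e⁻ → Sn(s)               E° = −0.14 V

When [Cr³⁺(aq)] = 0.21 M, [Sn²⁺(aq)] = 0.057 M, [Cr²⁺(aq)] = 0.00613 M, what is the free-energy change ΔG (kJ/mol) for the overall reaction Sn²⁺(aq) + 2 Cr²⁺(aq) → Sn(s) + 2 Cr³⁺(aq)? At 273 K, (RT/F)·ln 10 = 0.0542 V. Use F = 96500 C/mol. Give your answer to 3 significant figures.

−29.5 kJ/mol

The standard cell potential is −0.14 − (−0.41) = +0.27 V, with n = 2 electrons in the balanced equation.
Here Q = [Cr³⁺(aq)]^2 / ([Sn²⁺(aq)]·[Cr²⁺(aq)]^2) = 2.06×10^4 (log Q = 4.314), giving E = +0.27 − (0.0542/2)·(4.314) = +0.1531 V.
ΔG = −nFE = −(2)(96500)(+0.1531) J/mol = −29.5 kJ/mol.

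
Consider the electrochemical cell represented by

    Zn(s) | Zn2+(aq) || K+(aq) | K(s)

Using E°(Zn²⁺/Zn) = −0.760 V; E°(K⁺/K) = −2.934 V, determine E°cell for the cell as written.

By convention the left-hand electrode in cell notation is the anode (oxidation) and the right-hand electrode is the cathode (reduction).
E°cell = E°(right) − E°(left) = −2.934 − (−0.760) = −2.174 V.
The negative sign shows that, as written, the cell would require an external voltage to drive the reaction.

−2.174 V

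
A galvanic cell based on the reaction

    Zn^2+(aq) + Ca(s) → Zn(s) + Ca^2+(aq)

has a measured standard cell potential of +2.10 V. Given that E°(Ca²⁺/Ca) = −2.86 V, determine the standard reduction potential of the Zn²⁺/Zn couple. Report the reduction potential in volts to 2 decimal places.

In the reaction as written the Zn²⁺/Zn couple is reduced (cathode) and Ca²⁺/Ca is oxidized (anode), so E°cell = E°(Zn²⁺/Zn) − E°(Ca²⁺/Ca).
E°(Zn²⁺/Zn) = E°cell + E°(anode) = +2.10 + (−2.86) = −0.76 V.

−0.76 V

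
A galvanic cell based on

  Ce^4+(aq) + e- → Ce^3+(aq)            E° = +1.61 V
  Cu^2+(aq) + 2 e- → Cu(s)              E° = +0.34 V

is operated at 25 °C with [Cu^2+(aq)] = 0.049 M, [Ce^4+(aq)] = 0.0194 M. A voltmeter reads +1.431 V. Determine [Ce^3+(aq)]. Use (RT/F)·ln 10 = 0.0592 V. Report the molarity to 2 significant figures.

0.00017 M

Ce⁴⁺/Ce³⁺ is the cathode (higher E°); E°cell = +1.61 − (+0.34) = +1.27 V with n = 2.
From the Nernst equation, log Q = n(E° − E)/0.0592 = 2·(+1.27 − (+1.431))/0.0592 = −5.439.
The balanced reaction is 2 Ce^4+(aq) + Cu(s) → 2 Ce^3+(aq) + Cu^2+(aq), so Q = ([Ce^3+(aq)]^2·[Cu^2+(aq)]) / [Ce^4+(aq)]^2.
Substituting the known concentrations and solving, log [Ce^3+(aq)] = −3.777 and [Ce^3+(aq)] = 0.00017 M.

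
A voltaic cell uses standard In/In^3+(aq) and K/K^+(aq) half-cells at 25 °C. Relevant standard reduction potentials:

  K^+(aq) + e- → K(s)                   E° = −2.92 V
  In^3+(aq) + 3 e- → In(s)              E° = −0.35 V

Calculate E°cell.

Of the two couples in this cell, the one with the more positive reduction potential is reduced at the cathode: here that is In³⁺/In (−0.35 V); K⁺/K (−2.92 V) is the anode.
E°cell = E°(cathode) − E°(anode) = −0.35 − (−2.92) = +2.57 V.

+2.57 V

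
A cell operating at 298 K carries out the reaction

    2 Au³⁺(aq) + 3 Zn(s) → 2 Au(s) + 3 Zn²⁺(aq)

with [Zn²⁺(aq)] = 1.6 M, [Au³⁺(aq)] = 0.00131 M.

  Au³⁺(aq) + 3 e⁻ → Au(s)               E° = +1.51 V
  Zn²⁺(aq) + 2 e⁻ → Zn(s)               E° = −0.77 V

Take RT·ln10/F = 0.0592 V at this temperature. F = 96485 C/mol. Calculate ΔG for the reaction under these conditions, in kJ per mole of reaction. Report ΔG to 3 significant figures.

E°cell = +1.51 − (−0.77) = +2.28 V; the balanced reaction transfers n = 6 electrons.
Here Q = [Zn²⁺(aq)]^3 / [Au³⁺(aq)]^2 = 2.39×10^6 (log Q = 6.378), giving E = +2.28 − (0.0592/6)·(6.378) = +2.2171 V.
ΔG = −nFE = −(6)(96485)(+2.2171) J/mol = −1280 kJ/mol.

−1280 kJ/mol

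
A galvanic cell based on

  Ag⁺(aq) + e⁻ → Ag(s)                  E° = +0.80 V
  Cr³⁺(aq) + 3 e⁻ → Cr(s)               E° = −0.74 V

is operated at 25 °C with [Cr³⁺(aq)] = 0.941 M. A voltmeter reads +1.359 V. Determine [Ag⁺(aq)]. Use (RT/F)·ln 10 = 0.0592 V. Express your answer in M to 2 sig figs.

The Ag⁺/Ag couple has the larger reduction potential, so it is the cathode: E°cell = +0.80 − (−0.74) = +1.54 V and n = 3.
Rearranging E = E° − (0.0592/n)·log Q gives log Q = 3(+1.54 − (+1.359))/0.0592 = 9.172.
The balanced reaction is 3 Ag⁺(aq) + Cr(s) → 3 Ag(s) + Cr³⁺(aq), so Q = [Cr³⁺(aq)] / [Ag⁺(aq)]^3.
Isolating [Ag⁺(aq)] in Q = 10^{9.172} yields log [Ag⁺(aq)] = −3.066, i.e. 0.00086 M.

0.00086 M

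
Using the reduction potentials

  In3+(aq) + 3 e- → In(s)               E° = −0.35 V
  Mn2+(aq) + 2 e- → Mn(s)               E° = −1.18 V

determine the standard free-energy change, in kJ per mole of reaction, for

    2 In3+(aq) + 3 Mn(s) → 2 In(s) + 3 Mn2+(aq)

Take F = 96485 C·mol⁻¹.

In the reaction as written In3+(aq) is reduced, so the In³⁺/In couple is the cathode and Mn²⁺/Mn is the anode.
E°cell = −0.35 − (−1.18) = +0.83 V; balancing electrons gives n = 6.
ΔG° = −nFE°cell = −(6)(96485)(+0.83) J/mol = −480 kJ/mol.

−480 kJ/mol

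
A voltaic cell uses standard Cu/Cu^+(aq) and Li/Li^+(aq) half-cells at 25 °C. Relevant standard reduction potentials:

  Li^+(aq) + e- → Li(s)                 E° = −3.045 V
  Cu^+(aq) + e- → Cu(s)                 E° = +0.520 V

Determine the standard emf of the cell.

+3.565 V

Of the two couples in this cell, the one with the more positive reduction potential is reduced at the cathode: here that is Cu⁺/Cu (+0.520 V); Li⁺/Li (−3.045 V) is the anode.
E°cell = E°(cathode) − E°(anode) = +0.520 − (−3.045) = +3.565 V.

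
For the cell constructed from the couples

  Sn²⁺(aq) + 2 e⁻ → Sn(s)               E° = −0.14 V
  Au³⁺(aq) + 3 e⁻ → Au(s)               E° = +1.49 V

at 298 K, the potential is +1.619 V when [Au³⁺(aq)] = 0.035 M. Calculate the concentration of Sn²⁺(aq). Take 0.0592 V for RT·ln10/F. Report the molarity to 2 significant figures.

Au³⁺/Au is the cathode (higher E°); E°cell = +1.49 − (−0.14) = +1.63 V with n = 6.
Rearranging E = E° − (0.0592/n)·log Q gives log Q = 6(+1.63 − (+1.619))/0.0592 = 1.115.
Balancing electrons gives 2 Au³⁺(aq) + 3 Sn(s) → 2 Au(s) + 3 Sn²⁺(aq); thus Q = [Sn²⁺(aq)]^3 / [Au³⁺(aq)]^2.
Isolating [Sn²⁺(aq)] in Q = 10^{1.115} yields log [Sn²⁺(aq)] = −0.599, i.e. 0.25 M.

0.25 M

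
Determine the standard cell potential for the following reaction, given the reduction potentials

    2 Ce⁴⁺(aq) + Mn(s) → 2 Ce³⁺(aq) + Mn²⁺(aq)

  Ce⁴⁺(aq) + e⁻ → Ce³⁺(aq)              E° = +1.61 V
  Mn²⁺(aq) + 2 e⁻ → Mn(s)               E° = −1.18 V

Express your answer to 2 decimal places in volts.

In the reaction as written, Ce⁴⁺(aq) is reduced (cathode) and Mn²⁺(aq) is produced by oxidation at the anode.
E°cell = E°(cathode) − E°(anode) = +1.61 − (−1.18) = +2.79 V.

+2.79 V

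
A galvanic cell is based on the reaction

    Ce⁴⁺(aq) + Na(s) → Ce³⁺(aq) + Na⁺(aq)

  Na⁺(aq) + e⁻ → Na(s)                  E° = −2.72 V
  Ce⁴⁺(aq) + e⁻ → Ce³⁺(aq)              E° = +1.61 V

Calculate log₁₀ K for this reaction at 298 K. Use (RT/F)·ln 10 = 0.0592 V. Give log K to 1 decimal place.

log K = 73.1

The Ce⁴⁺/Ce³⁺ couple is reduced (cathode); E°cell = +1.61 − (−2.72) = +4.33 V with n = 1.
At equilibrium E = 0, so log K = nE°cell / 0.0592 = (1)(+4.33) / 0.0592 = 73.1.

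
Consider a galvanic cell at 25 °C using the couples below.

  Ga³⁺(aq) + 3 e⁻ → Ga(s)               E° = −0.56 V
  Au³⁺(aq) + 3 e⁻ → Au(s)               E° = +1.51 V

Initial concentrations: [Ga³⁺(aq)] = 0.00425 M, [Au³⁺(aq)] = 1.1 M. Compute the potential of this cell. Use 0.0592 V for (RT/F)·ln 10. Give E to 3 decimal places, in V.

Since E°(Au³⁺/Au) > E°(Ga³⁺/Ga), Au³⁺/Au serves as the cathode.
The standard potential is +1.51 − (−0.56) = +2.07 V and the balanced reaction transfers n = 3 electrons.
The balanced reaction is Au³⁺(aq) + Ga(s) → Au(s) + Ga³⁺(aq), so Q = [Ga³⁺(aq)] / [Au³⁺(aq)] = 0.00386 and log Q = −2.413.
Applying E = E° − (RT ln10/nF)·log Q gives +2.07 − (0.0592/3)(−2.413) = +2.118 V.

+2.118 V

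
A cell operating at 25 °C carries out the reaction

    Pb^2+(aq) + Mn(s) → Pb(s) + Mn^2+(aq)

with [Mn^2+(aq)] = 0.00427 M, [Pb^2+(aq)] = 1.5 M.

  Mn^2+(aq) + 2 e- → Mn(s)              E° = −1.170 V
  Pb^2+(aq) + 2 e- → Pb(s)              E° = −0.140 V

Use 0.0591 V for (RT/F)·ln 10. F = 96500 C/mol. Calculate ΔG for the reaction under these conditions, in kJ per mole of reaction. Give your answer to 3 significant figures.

With Pb²⁺/Pb reduced at the cathode, E°cell = −0.140 − (−1.170) = +1.030 V and n = 2.
Here Q = [Mn^2+(aq)] / [Pb^2+(aq)] = 0.00285 (log Q = −2.546), giving E = +1.030 − (0.0591/2)·(−2.546) = +1.1052 V.
Then ΔG = −nFE = −2 × 96500 × +1.1052 J/mol = −213 kJ/mol.

−213 kJ/mol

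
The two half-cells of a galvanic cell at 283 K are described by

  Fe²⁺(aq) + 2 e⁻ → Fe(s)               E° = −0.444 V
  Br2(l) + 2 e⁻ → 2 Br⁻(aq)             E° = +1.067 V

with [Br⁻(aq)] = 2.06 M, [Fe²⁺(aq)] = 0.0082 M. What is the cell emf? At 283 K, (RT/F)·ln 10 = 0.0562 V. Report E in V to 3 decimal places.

Br₂/Br⁻ is reduced (cathode, E° = +1.067 V) and Fe²⁺/Fe is oxidized (anode).
E°cell = E°cat − E°an = +1.067 − (−0.444) = +1.511 V; n = 2.
The balanced reaction is Br2(l) + Fe(s) → 2 Br⁻(aq) + Fe²⁺(aq), so Q = [Br⁻(aq)]^2·[Fe²⁺(aq)] = 0.0348 and log Q = −1.458.
By the Nernst equation, E = +1.511 − (0.0562/2)·(−1.458) = +1.552 V.

+1.552 V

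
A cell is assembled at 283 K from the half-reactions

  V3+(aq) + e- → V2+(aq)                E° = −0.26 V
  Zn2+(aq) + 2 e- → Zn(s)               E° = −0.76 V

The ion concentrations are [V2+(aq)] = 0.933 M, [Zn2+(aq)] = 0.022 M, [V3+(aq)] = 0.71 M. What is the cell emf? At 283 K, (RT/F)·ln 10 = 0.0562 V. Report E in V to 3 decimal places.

+0.540 V

The V³⁺/V²⁺ couple has the more positive E°, so it is the cathode; Zn²⁺/Zn is the anode.
The standard potential is −0.26 − (−0.76) = +0.50 V and the balanced reaction transfers n = 2 electrons.
The balanced reaction is 2 V3+(aq) + Zn(s) → 2 V2+(aq) + Zn2+(aq), so Q = ([V2+(aq)]^2·[Zn2+(aq)]) / [V3+(aq)]^2 = 0.038 and log Q = −1.420.
By the Nernst equation, E = +0.50 − (0.0562/2)·(−1.420) = +0.540 V.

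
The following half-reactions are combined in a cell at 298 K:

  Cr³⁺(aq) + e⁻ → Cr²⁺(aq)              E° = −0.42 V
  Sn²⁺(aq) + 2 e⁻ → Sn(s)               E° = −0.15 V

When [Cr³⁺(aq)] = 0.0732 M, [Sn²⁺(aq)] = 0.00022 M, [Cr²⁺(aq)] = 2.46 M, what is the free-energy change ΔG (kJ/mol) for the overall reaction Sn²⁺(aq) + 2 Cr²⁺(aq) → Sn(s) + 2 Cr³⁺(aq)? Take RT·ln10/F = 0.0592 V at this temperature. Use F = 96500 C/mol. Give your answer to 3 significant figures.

−48.7 kJ/mol

With Sn²⁺/Sn reduced at the cathode, E°cell = −0.15 − (−0.42) = +0.27 V and n = 2.
Q = [Cr³⁺(aq)]^2 / ([Sn²⁺(aq)]·[Cr²⁺(aq)]^2) = 4.02, so log Q = 0.605 and E = +0.27 − (0.0592/2)(0.605) = +0.2521 V.
Then ΔG = −nFE = −2 × 96500 × +0.2521 J/mol = −48.7 kJ/mol.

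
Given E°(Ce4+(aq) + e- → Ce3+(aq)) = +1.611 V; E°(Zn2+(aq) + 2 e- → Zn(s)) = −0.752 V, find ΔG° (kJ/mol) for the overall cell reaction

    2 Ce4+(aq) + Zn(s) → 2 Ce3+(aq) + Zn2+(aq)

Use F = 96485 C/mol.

−456 kJ/mol

In the reaction as written Ce4+(aq) is reduced, so the Ce⁴⁺/Ce³⁺ couple is the cathode and Zn²⁺/Zn is the anode.
E°cell = +1.611 − (−0.752) = +2.363 V; balancing electrons gives n = 2.
ΔG° = −nFE°cell = −(2)(96485)(+2.363) J/mol = −456 kJ/mol.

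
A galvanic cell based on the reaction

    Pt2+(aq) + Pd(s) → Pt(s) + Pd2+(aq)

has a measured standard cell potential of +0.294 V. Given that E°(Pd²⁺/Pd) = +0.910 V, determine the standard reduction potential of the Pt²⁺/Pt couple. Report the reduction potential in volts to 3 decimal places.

+1.204 V

In the reaction as written the Pt²⁺/Pt couple is reduced (cathode) and Pd²⁺/Pd is oxidized (anode), so E°cell = E°(Pt²⁺/Pt) − E°(Pd²⁺/Pd).
E°(Pt²⁺/Pt) = E°cell + E°(anode) = +0.294 + (+0.910) = +1.204 V.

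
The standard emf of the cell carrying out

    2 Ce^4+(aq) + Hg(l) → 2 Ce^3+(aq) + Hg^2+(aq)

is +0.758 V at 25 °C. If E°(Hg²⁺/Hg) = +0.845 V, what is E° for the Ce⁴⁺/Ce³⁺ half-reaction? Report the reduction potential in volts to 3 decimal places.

In the reaction as written the Ce⁴⁺/Ce³⁺ couple is reduced (cathode) and Hg²⁺/Hg is oxidized (anode), so E°cell = E°(Ce⁴⁺/Ce³⁺) − E°(Hg²⁺/Hg).
E°(Ce⁴⁺/Ce³⁺) = E°cell + E°(anode) = +0.758 + (+0.845) = +1.603 V.

+1.603 V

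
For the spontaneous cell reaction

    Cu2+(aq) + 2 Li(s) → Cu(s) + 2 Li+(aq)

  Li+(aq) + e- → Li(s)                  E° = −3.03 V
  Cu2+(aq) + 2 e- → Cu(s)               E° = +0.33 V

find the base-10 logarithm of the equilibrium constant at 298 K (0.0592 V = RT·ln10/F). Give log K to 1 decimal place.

The Cu²⁺/Cu couple is reduced (cathode); E°cell = +0.33 − (−3.03) = +3.36 V with n = 2.
At equilibrium E = 0, so log K = nE°cell / 0.0592 = (2)(+3.36) / 0.0592 = 113.5.

log K = 113.5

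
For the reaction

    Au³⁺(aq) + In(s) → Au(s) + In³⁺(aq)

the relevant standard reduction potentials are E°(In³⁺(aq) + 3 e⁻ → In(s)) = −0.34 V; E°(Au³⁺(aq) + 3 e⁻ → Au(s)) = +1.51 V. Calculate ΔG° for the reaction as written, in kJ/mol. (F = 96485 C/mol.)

In the reaction as written Au³⁺(aq) is reduced, so the Au³⁺/Au couple is the cathode and In³⁺/In is the anode.
E°cell = +1.51 − (−0.34) = +1.85 V; balancing electrons gives n = 3.
ΔG° = −nFE°cell = −(3)(96485)(+1.85) J/mol = −535 kJ/mol.

−535 kJ/mol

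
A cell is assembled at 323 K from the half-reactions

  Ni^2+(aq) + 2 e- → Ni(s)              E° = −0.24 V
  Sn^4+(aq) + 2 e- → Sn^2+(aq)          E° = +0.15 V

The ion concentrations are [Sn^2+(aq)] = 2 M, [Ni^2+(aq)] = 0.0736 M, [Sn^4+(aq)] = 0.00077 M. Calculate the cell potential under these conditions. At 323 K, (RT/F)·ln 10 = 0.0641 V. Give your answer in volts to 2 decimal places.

Sn⁴⁺/Sn²⁺ is reduced (cathode, E° = +0.15 V) and Ni²⁺/Ni is oxidized (anode).
E°cell = E°cat − E°an = +0.15 − (−0.24) = +0.39 V; n = 2.
For the overall reaction Sn^4+(aq) + Ni(s) → Sn^2+(aq) + Ni^2+(aq), Q = ([Sn^2+(aq)]·[Ni^2+(aq)]) / [Sn^4+(aq)] = 191, giving log Q = 2.281.
By the Nernst equation, E = +0.39 − (0.0641/2)·(2.281) = +0.32 V.

+0.32 V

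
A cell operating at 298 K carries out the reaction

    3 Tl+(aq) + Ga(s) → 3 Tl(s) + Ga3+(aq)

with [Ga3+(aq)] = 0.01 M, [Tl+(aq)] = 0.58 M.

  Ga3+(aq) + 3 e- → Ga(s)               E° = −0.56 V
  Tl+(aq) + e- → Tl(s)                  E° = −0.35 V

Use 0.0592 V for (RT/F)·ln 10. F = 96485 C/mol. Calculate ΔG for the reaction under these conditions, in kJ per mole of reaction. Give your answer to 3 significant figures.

With Tl⁺/Tl reduced at the cathode, E°cell = −0.35 − (−0.56) = +0.21 V and n = 3.
Here Q = [Ga3+(aq)] / [Tl+(aq)]^3 = 0.0513 (log Q = −1.290), giving E = +0.21 − (0.0592/3)·(−1.290) = +0.2355 V.
Finally ΔG = −nFE = −(3)(96485 C/mol)(+0.2355 V) = −68.2 kJ/mol.

−68.2 kJ/mol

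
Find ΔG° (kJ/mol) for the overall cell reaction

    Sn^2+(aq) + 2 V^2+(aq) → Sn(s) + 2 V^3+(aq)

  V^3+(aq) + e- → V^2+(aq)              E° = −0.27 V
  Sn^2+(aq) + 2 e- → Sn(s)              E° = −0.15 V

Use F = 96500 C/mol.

In the reaction as written Sn^2+(aq) is reduced, so the Sn²⁺/Sn couple is the cathode and V³⁺/V²⁺ is the anode.
E°cell = −0.15 − (−0.27) = +0.12 V; balancing electrons gives n = 2.
ΔG° = −nFE°cell = −(2)(96500)(+0.12) J/mol = −23.2 kJ/mol.

−23.2 kJ/mol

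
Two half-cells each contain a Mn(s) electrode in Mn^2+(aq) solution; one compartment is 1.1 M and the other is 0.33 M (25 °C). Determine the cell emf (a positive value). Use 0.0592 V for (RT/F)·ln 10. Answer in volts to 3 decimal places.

For a concentration cell E°cell = 0, since both electrodes use the same couple.
The compartment with the higher Mn^2+(aq) concentration (1.1 M) acts as the cathode; ions are reduced there and produced at the dilute (0.33 M) anode.
With n = 2, Ecell = −(0.0592/2)·log([dilute]/[conc]) = −(0.0592/2)·log(0.33/1.1) = +0.015 V.

0.015 V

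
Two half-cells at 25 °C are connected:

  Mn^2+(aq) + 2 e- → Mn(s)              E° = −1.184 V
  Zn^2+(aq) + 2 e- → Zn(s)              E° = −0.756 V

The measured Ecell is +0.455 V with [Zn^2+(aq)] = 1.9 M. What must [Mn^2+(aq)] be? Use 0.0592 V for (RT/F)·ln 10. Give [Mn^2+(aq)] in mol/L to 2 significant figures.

Zn²⁺/Zn is the cathode (higher E°); E°cell = −0.756 − (−1.184) = +0.428 V with n = 2.
Rearranging E = E° − (0.0592/n)·log Q gives log Q = 2(+0.428 − (+0.455))/0.0592 = −0.912.
For Zn^2+(aq) + Mn(s) → Zn(s) + Mn^2+(aq), the reaction quotient is Q = [Mn^2+(aq)] / [Zn^2+(aq)].
Isolating [Mn^2+(aq)] in Q = 10^{−0.912} yields log [Mn^2+(aq)] = −0.633, i.e. 0.23 M.

0.23 M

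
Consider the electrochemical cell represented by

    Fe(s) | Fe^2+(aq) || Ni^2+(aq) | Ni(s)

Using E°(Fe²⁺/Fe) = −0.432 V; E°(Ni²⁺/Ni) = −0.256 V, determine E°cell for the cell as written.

By convention the left-hand electrode in cell notation is the anode (oxidation) and the right-hand electrode is the cathode (reduction).
E°cell = E°(right) − E°(left) = −0.256 − (−0.432) = +0.176 V.

+0.176 V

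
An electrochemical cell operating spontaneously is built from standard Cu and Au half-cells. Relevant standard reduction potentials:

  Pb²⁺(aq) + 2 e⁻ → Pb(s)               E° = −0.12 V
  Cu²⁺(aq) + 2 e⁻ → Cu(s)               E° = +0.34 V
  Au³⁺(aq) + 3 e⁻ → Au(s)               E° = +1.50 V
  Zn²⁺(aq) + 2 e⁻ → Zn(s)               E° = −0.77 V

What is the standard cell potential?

The Au³⁺/Au couple has the higher E°, so Au ion is reduced (cathode) and Cu is oxidized (anode).
E°cell = E°(cathode) − E°(anode) = +1.50 − (+0.34) = +1.16 V.

+1.16 V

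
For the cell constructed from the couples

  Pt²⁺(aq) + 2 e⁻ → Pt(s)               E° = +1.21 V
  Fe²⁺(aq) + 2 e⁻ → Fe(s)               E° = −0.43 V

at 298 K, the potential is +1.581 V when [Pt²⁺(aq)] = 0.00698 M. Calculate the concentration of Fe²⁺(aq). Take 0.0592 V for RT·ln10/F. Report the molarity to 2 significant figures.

The Pt²⁺/Pt couple has the larger reduction potential, so it is the cathode: E°cell = +1.21 − (−0.43) = +1.64 V and n = 2.
From the Nernst equation, log Q = n(E° − E)/0.0592 = 2·(+1.64 − (+1.581))/0.0592 = 1.993.
For Pt²⁺(aq) + Fe(s) → Pt(s) + Fe²⁺(aq), the reaction quotient is Q = [Fe²⁺(aq)] / [Pt²⁺(aq)].
Isolating [Fe²⁺(aq)] in Q = 10^{1.993} yields log [Fe²⁺(aq)] = −0.163, i.e. 0.69 M.

0.69 M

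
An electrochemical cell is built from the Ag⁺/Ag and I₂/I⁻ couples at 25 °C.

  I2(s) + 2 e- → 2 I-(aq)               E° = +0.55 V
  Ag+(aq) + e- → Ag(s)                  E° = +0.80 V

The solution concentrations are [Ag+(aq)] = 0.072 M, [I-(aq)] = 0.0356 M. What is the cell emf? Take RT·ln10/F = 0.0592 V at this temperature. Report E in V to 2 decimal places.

Ag⁺/Ag is reduced (cathode, E° = +0.80 V) and I₂/I⁻ is oxidized (anode).
E°cell = +0.80 − (+0.55) = +0.25 V, with n = 2 electrons transferred.
For the overall reaction 2 Ag+(aq) + 2 I-(aq) → 2 Ag(s) + I2(s), Q = 1 / ([Ag+(aq)]^2·[I-(aq)]^2) = 1.52×10^5, giving log Q = 5.182.
By the Nernst equation, E = +0.25 − (0.0592/2)·(5.182) = +0.10 V.

+0.10 V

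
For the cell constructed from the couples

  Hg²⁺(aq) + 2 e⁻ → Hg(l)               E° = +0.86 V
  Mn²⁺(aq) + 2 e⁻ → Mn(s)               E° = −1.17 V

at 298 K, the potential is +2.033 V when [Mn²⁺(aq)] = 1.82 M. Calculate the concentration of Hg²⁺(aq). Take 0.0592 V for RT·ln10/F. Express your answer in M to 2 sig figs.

2.3 M

The Hg²⁺/Hg couple has the larger reduction potential, so it is the cathode: E°cell = +0.86 − (−1.17) = +2.03 V and n = 2.
From the Nernst equation, log Q = n(E° − E)/0.0592 = 2·(+2.03 − (+2.033))/0.0592 = −0.101.
For Hg²⁺(aq) + Mn(s) → Hg(l) + Mn²⁺(aq), the reaction quotient is Q = [Mn²⁺(aq)] / [Hg²⁺(aq)].
Solving for the unknown gives log [Hg²⁺(aq)] = 0.361, so [Hg²⁺(aq)] ≈ 2.3 M.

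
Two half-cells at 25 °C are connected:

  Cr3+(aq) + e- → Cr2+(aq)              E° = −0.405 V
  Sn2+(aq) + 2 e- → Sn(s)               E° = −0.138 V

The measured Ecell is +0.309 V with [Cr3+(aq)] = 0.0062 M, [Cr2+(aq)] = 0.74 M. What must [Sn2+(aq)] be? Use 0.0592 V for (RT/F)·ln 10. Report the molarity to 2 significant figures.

The Sn²⁺/Sn couple has the larger reduction potential, so it is the cathode: E°cell = −0.138 − (−0.405) = +0.267 V and n = 2.
Rearranging E = E° − (0.0592/n)·log Q gives log Q = 2(+0.267 − (+0.309))/0.0592 = −1.419.
Balancing electrons gives Sn2+(aq) + 2 Cr2+(aq) → Sn(s) + 2 Cr3+(aq); thus Q = [Cr3+(aq)]^2 / ([Sn2+(aq)]·[Cr2+(aq)]^2).
Solving for the unknown gives log [Sn2+(aq)] = −2.735, so [Sn2+(aq)] ≈ 0.0018 M.

0.0018 M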